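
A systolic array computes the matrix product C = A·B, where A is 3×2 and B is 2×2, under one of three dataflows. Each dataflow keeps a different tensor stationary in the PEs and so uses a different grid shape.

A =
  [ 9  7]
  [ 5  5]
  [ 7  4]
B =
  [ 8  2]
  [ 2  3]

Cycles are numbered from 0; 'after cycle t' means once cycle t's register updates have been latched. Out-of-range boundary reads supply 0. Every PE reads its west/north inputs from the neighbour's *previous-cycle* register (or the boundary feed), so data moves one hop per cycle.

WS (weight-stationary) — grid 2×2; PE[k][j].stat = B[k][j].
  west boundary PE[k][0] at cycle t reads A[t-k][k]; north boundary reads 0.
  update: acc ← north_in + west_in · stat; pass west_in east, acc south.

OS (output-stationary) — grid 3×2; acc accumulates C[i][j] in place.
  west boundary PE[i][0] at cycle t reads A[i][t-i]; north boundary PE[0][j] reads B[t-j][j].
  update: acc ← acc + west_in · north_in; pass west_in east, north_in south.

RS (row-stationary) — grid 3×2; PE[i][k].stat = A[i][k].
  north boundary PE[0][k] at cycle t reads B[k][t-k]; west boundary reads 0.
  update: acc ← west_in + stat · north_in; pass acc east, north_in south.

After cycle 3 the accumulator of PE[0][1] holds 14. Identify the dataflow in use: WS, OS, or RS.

— WS: 2×2; PE[0][1] trace:
  0: (0,1).acc=0  regs=<0,0>
  1: (0,1).acc=18  regs=<9,18>
  2: (0,1).acc=10  regs=<5,10>
  3: (0,1).acc=14  regs=<7,14>
— OS: 3×2; PE[0][1] trace:
  0: (0,1).acc=0  regs=<0,0>
  1: (0,1).acc=18  regs=<9,2>
  2: (0,1).acc=39  regs=<7,3>
  3: (0,1).acc=39  regs=<0,0>
— RS: 3×2; PE[0][1] trace:
  0: (0,1).acc=0  regs=<0,0>
  1: (0,1).acc=86  regs=<86,2>
  2: (0,1).acc=39  regs=<39,3>
  3: (0,1).acc=0  regs=<0,0>

dataflow = WS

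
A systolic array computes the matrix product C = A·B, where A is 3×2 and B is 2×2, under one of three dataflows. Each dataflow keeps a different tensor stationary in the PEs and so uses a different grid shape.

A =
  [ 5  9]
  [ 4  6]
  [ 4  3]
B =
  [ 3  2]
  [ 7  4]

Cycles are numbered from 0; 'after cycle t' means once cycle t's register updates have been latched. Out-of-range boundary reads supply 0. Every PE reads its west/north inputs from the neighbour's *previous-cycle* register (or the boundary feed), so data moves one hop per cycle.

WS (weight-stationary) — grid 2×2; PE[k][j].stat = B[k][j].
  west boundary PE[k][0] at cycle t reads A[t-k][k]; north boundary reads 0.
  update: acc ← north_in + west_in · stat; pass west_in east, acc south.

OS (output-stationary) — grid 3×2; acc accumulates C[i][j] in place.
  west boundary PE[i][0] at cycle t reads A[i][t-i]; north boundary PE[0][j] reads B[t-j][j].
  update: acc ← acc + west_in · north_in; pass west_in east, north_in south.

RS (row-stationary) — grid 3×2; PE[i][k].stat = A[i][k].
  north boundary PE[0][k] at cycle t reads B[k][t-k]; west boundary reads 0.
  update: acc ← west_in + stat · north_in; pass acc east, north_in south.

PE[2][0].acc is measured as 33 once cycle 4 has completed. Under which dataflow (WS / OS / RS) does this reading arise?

— WS: 2×2 array has no PE[2][0].
Under OS (3×2), PE[2][0]:
  0: (2,0).acc=0  regs=<0,0>
  1: (2,0).acc=0  regs=<0,0>
  2: (2,0).acc=12  regs=<4,3>
  3: (2,0).acc=33  regs=<3,7>
  4: (2,0).acc=33  regs=<0,0>
Under RS (3×2), PE[2][0]:
  0: (2,0).acc=0  regs=<0,0>
  1: (2,0).acc=0  regs=<0,0>
  2: (2,0).acc=12  regs=<12,3>
  3: (2,0).acc=8  regs=<8,2>
  4: (2,0).acc=0  regs=<0,0>

dataflow = OS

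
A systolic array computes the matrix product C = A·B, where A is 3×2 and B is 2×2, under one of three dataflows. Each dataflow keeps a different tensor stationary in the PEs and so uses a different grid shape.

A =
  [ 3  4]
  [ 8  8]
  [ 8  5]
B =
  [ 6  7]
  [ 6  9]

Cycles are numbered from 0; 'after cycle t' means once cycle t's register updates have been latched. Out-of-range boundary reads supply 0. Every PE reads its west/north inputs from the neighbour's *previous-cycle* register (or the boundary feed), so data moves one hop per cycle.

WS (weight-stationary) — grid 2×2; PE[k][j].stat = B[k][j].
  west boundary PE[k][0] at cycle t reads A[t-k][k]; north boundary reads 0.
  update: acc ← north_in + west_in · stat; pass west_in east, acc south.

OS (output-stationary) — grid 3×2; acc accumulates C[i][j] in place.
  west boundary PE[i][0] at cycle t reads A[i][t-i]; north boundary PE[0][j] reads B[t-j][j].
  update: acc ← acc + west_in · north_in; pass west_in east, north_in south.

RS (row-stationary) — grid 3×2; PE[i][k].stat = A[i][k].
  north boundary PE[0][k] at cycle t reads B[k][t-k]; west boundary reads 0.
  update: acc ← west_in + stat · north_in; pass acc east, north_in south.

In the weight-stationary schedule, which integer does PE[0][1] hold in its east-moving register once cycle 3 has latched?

WS 2×2: PE[0][1] cycle-by-cycle (with neighbour feeds):
  cycle 0: PE[0][0] → acc 18, east 3, south 18
  cycle 0: PE[0][1] → acc 0, east 0, south 0
  cycle 1: PE[0][0] → acc 48, east 8, south 48
  cycle 1: PE[0][1] → acc 21, east 3, south 21
  cycle 2: PE[0][0] → acc 48, east 8, south 48
  cycle 2: PE[0][1] → acc 56, east 8, south 56
  cycle 3: PE[0][0] → acc 0, east 0, south 0
  cycle 3: PE[0][1] → acc 56, east 8, south 56

register = 8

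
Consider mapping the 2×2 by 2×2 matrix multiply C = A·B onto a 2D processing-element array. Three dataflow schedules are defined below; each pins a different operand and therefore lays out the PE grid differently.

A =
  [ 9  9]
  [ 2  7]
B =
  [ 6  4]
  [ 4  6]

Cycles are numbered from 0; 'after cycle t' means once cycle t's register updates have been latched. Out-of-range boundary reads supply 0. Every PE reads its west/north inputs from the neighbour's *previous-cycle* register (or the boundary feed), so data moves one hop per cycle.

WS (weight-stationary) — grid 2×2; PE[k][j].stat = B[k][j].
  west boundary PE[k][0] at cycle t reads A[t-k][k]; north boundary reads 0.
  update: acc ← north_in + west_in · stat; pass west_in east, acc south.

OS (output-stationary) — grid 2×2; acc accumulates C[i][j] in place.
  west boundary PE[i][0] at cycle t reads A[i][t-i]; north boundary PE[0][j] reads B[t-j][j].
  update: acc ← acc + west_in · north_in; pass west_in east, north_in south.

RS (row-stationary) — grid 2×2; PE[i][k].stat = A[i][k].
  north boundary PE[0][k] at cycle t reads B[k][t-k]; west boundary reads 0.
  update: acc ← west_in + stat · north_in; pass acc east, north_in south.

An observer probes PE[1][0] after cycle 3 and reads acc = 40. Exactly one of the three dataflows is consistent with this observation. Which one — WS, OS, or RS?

— WS: 2×2; PE[1][0] trace:
  @0  [1,0]  acc 0  |  →0  ↓0
  @1  [1,0]  acc 90  |  →9  ↓90
  @2  [1,0]  acc 40  |  →7  ↓40
  @3  [1,0]  acc 0  |  →0  ↓0
— OS: 2×2; PE[1][0] trace:
  @0  [1,0]  acc 0  |  →0  ↓0
  @1  [1,0]  acc 12  |  →2  ↓6
  @2  [1,0]  acc 40  |  →7  ↓4
  @3  [1,0]  acc 40  |  →0  ↓0
— RS: 2×2; PE[1][0] trace:
  @0  [1,0]  acc 0  |  →0  ↓0
  @1  [1,0]  acc 12  |  →12  ↓6
  @2  [1,0]  acc 8  |  →8  ↓4
  @3  [1,0]  acc 0  |  →0  ↓0

dataflow = OS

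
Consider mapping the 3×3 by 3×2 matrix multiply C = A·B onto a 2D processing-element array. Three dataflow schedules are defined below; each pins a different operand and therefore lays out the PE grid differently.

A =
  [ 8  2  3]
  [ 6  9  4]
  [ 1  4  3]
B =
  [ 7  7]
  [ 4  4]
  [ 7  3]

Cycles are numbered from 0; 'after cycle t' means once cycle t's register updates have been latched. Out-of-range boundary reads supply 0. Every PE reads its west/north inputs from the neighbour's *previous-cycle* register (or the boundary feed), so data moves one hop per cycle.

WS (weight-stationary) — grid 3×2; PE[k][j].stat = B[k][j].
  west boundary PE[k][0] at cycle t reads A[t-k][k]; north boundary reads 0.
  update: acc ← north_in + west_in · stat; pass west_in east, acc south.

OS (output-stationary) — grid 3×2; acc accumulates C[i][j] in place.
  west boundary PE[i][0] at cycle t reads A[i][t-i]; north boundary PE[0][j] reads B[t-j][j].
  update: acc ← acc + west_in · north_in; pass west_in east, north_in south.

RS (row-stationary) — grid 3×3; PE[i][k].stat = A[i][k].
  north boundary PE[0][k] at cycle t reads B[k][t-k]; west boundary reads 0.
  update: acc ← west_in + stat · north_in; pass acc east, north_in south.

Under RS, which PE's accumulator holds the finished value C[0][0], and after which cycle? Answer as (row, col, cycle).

RS — PE[0][2] is where C[0][0] collects:
  after 0 — PE[0][2] acc=0, pass-E 0, pass-S 0
  after 1 — PE[0][2] acc=0, pass-E 0, pass-S 0
  after 2 — PE[0][2] acc=85, pass-E 85, pass-S 7

(row, col, cycle) = (0, 2, 2)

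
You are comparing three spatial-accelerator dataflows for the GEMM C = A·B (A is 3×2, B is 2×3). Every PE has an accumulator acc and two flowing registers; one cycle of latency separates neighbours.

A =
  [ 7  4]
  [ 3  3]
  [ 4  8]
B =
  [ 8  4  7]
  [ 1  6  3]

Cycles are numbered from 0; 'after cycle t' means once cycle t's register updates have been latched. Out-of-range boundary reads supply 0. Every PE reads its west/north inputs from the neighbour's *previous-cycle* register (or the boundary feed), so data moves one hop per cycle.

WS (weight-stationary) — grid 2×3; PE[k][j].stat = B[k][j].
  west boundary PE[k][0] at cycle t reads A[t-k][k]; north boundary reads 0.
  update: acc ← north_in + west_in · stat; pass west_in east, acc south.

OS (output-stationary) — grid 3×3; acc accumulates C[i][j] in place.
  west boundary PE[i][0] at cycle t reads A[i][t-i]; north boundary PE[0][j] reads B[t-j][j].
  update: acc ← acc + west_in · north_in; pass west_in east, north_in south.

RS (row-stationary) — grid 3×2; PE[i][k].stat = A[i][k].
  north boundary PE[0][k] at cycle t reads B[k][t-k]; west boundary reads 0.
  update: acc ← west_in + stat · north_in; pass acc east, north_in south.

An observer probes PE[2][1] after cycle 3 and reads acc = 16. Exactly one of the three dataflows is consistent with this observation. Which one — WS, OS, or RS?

dataflow = OS

WS (2×3): PE[2][1] does not exist.
OS [3×3] PE[2][1] across cycles:
  step 0 · PE2,1: acc=0; fwd→0 fwd↓0
  step 1 · PE2,1: acc=0; fwd→0 fwd↓0
  step 2 · PE2,1: acc=0; fwd→0 fwd↓0
  step 3 · PE2,1: acc=16; fwd→4 fwd↓4
RS [3×2] PE[2][1] across cycles:
  step 0 · PE2,1: acc=0; fwd→0 fwd↓0
  step 1 · PE2,1: acc=0; fwd→0 fwd↓0
  step 2 · PE2,1: acc=0; fwd→0 fwd↓0
  step 3 · PE2,1: acc=40; fwd→40 fwd↓1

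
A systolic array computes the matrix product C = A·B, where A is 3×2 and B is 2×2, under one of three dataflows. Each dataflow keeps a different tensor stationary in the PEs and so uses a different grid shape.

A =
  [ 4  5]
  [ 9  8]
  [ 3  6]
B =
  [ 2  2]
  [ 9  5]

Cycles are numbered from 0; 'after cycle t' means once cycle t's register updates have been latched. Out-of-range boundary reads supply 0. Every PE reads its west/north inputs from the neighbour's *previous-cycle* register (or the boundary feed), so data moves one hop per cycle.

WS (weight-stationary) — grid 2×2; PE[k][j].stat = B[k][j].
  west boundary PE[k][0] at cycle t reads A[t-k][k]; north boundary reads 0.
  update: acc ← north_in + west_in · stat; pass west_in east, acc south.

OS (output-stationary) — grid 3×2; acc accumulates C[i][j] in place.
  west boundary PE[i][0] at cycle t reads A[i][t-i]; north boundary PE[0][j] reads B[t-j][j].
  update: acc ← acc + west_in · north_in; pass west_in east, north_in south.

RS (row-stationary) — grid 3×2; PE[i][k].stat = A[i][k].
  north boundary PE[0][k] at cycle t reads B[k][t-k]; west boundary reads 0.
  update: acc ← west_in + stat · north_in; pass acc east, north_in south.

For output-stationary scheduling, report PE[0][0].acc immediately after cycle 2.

PE[0][0].acc = 53

OS 3×2: PE[0][0] cycle-by-cycle (with neighbour feeds):
  0: (0,0).acc=8  regs=<4,2>
  1: (0,0).acc=53  regs=<5,9>
  2: (0,0).acc=53  regs=<0,0>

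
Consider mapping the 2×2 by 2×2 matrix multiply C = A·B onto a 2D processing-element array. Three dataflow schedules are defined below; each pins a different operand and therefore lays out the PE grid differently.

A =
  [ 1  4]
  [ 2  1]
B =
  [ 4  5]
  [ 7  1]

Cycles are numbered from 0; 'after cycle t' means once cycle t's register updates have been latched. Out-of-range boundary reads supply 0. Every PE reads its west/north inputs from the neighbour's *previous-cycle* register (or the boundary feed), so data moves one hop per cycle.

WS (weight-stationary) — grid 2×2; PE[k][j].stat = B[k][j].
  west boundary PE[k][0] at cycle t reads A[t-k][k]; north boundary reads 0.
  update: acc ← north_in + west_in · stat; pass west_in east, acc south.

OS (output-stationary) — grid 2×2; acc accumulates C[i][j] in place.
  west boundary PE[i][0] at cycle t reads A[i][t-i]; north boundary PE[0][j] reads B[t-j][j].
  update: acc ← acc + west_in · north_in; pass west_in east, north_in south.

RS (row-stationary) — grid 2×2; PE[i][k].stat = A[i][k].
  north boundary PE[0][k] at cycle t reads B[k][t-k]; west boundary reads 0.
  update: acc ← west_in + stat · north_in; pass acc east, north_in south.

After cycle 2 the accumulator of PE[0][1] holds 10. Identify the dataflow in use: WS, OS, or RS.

dataflow = WS

Under WS (2×2), PE[0][1]:
  step 0 · PE0,1: acc=0; fwd→0 fwd↓0
  step 1 · PE0,1: acc=5; fwd→1 fwd↓5
  step 2 · PE0,1: acc=10; fwd→2 fwd↓10
Under OS (2×2), PE[0][1]:
  step 0 · PE0,1: acc=0; fwd→0 fwd↓0
  step 1 · PE0,1: acc=5; fwd→1 fwd↓5
  step 2 · PE0,1: acc=9; fwd→4 fwd↓1
Under RS (2×2), PE[0][1]:
  step 0 · PE0,1: acc=0; fwd→0 fwd↓0
  step 1 · PE0,1: acc=32; fwd→32 fwd↓7
  step 2 · PE0,1: acc=9; fwd→9 fwd↓1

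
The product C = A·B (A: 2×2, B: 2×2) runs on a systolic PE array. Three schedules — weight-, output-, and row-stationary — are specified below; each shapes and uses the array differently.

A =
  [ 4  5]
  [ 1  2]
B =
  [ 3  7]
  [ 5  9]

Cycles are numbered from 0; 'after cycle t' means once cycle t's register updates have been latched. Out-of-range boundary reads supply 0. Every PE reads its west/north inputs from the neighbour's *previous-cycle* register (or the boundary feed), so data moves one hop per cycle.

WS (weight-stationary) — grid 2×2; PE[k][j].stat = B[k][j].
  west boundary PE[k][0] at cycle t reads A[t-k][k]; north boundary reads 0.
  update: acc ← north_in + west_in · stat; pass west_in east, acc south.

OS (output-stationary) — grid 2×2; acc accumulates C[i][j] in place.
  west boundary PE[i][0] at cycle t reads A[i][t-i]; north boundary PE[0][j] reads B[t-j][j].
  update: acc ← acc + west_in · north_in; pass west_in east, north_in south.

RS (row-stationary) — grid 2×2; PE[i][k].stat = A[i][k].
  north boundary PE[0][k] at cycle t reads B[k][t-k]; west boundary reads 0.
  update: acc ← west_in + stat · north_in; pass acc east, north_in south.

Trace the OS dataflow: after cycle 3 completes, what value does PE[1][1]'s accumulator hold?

PE[1][1].acc = 25

OS 2×2: PE[1][1] cycle-by-cycle (with neighbour feeds):
  @0  [0,1]  acc 0  |  →0  ↓0
  @0  [1,0]  acc 0  |  →0  ↓0
  @0  [1,1]  acc 0  |  →0  ↓0
  @1  [0,1]  acc 28  |  →4  ↓7
  @1  [1,0]  acc 3  |  →1  ↓3
  @1  [1,1]  acc 0  |  →0  ↓0
  @2  [0,1]  acc 73  |  →5  ↓9
  @2  [1,0]  acc 13  |  →2  ↓5
  @2  [1,1]  acc 7  |  →1  ↓7
  @3  [0,1]  acc 73  |  →0  ↓0
  @3  [1,0]  acc 13  |  →0  ↓0
  @3  [1,1]  acc 25  |  →2  ↓9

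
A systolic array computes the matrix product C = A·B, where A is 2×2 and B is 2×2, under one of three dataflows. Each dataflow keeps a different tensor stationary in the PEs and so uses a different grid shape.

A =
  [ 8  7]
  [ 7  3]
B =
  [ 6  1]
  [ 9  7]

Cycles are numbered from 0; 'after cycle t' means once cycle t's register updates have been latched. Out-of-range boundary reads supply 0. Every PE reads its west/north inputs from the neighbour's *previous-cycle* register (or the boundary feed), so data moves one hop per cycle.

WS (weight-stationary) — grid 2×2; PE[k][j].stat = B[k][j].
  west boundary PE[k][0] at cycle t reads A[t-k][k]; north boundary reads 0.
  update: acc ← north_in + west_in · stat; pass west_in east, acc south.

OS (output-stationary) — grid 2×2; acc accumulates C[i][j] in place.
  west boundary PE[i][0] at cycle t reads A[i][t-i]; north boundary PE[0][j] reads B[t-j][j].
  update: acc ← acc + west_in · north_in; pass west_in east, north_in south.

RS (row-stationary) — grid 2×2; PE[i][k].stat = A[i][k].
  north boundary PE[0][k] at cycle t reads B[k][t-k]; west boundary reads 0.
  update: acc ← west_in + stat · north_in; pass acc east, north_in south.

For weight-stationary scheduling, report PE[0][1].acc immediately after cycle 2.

WS (2×2). Following PE[0][1] plus its west/north inputs:
  @0  [0,0]  acc 48  |  →8  ↓48
  @0  [0,1]  acc 0  |  →0  ↓0
  @1  [0,0]  acc 42  |  →7  ↓42
  @1  [0,1]  acc 8  |  →8  ↓8
  @2  [0,0]  acc 0  |  →0  ↓0
  @2  [0,1]  acc 7  |  →7  ↓7

PE[0][1].acc = 7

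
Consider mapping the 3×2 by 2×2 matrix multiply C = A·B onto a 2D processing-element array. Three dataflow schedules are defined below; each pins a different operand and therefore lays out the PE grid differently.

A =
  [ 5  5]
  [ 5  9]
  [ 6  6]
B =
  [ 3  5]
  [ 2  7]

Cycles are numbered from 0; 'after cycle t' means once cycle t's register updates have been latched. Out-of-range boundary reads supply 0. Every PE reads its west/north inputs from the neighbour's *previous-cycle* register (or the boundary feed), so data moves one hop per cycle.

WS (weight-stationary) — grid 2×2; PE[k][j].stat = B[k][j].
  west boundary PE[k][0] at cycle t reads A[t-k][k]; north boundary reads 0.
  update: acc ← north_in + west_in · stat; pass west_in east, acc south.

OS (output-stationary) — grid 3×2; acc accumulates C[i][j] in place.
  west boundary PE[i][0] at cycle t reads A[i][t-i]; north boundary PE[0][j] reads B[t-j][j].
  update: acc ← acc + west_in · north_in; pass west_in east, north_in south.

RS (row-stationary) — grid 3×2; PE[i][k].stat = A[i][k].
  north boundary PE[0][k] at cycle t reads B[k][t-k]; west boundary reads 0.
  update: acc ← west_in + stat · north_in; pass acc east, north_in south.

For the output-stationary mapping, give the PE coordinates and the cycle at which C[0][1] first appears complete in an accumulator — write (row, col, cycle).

(row, col, cycle) = (0, 1, 2)

OS — PE[0][1] is where C[0][1] collects:
  0: (0,1).acc=0  regs=<0,0>
  1: (0,1).acc=25  regs=<5,5>
  2: (0,1).acc=60  regs=<5,7>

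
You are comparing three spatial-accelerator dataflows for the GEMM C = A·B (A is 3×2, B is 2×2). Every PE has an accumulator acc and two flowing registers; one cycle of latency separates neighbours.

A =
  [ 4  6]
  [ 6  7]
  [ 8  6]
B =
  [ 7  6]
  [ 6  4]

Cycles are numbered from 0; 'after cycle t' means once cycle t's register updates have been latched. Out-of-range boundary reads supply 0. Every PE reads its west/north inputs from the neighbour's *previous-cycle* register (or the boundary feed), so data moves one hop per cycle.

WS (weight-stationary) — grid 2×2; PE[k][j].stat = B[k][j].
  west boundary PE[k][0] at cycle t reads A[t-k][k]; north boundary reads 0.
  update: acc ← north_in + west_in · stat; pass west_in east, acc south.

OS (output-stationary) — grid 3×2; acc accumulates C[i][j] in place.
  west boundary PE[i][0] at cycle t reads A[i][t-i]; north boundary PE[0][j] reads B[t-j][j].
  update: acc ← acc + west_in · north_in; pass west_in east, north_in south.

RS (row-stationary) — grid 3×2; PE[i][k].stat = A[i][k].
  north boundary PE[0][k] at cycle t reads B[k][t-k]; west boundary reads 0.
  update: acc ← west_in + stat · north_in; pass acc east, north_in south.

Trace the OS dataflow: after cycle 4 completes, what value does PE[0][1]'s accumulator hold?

PE[0][1].acc = 48

OS (3×2). Following PE[0][1] plus its west/north inputs:
  @0  [0,0]  acc 28  |  →4  ↓7
  @0  [0,1]  acc 0  |  →0  ↓0
  @1  [0,0]  acc 64  |  →6  ↓6
  @1  [0,1]  acc 24  |  →4  ↓6
  @2  [0,0]  acc 64  |  →0  ↓0
  @2  [0,1]  acc 48  |  →6  ↓4
  @3  [0,0]  acc 64  |  →0  ↓0
  @3  [0,1]  acc 48  |  →0  ↓0
  @4  [0,0]  acc 64  |  →0  ↓0
  @4  [0,1]  acc 48  |  →0  ↓0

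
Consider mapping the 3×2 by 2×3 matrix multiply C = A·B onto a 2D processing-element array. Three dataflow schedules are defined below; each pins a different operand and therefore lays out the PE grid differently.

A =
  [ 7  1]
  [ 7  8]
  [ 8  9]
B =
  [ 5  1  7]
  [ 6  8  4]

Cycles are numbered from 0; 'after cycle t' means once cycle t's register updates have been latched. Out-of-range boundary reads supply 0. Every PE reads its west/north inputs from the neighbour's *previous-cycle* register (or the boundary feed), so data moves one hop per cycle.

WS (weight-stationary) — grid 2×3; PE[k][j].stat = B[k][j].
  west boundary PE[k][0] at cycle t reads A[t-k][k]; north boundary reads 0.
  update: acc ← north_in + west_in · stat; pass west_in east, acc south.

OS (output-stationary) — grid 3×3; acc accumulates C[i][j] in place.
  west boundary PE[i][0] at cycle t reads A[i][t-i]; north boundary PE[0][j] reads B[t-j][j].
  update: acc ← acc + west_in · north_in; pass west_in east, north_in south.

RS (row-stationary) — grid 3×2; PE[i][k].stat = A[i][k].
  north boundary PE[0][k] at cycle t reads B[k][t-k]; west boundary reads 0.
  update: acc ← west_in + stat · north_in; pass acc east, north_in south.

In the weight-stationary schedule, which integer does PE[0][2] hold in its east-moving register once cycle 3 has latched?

WS 2×3: PE[0][2] cycle-by-cycle (with neighbour feeds):
  0: (0,1).acc=0  regs=<0,0>
  0: (0,2).acc=0  regs=<0,0>
  1: (0,1).acc=7  regs=<7,7>
  1: (0,2).acc=0  regs=<0,0>
  2: (0,1).acc=7  regs=<7,7>
  2: (0,2).acc=49  regs=<7,49>
  3: (0,1).acc=8  regs=<8,8>
  3: (0,2).acc=49  regs=<7,49>

register = 7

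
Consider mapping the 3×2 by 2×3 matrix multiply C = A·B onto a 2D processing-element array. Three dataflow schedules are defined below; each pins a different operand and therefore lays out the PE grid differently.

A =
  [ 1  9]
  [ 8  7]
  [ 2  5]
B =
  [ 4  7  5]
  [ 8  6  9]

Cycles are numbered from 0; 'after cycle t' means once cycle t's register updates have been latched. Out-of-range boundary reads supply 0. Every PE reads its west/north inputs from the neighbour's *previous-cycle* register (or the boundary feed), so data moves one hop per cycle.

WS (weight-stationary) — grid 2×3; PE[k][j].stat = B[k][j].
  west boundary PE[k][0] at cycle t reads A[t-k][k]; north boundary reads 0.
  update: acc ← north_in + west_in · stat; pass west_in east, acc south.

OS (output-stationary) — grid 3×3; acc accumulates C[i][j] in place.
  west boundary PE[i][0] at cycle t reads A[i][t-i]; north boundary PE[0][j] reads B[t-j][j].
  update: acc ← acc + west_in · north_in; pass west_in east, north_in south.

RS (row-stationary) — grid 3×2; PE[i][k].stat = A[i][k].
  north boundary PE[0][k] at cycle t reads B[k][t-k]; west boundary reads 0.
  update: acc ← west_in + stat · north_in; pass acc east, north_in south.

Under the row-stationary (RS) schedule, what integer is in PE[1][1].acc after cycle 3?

RS 3×2: PE[1][1] cycle-by-cycle (with neighbour feeds):
  @0  [0,1]  acc 0  |  →0  ↓0
  @0  [1,0]  acc 0  |  →0  ↓0
  @0  [1,1]  acc 0  |  →0  ↓0
  @1  [0,1]  acc 76  |  →76  ↓8
  @1  [1,0]  acc 32  |  →32  ↓4
  @1  [1,1]  acc 0  |  →0  ↓0
  @2  [0,1]  acc 61  |  →61  ↓6
  @2  [1,0]  acc 56  |  →56  ↓7
  @2  [1,1]  acc 88  |  →88  ↓8
  @3  [0,1]  acc 86  |  →86  ↓9
  @3  [1,0]  acc 40  |  →40  ↓5
  @3  [1,1]  acc 98  |  →98  ↓6

PE[1][1].acc = 98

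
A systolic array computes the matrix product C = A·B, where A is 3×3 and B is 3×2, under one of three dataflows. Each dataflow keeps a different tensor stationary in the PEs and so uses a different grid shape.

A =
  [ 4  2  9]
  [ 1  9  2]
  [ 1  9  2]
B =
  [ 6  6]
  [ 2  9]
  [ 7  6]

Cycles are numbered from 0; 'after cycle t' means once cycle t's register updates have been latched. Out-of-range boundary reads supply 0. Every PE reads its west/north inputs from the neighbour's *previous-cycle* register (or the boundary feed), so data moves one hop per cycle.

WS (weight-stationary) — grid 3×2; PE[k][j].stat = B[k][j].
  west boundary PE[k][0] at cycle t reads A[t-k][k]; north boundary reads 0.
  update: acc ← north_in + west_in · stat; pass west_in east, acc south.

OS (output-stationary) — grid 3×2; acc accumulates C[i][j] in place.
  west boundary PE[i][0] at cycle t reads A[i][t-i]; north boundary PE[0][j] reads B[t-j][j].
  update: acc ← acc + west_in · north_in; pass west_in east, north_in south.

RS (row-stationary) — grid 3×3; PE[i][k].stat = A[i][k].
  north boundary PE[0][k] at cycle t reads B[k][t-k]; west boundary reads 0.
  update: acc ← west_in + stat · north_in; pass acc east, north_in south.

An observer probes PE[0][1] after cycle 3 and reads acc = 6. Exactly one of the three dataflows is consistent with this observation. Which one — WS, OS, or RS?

WS [3×2] PE[0][1] across cycles:
  @0  [0,1]  acc 0  |  →0  ↓0
  @1  [0,1]  acc 24  |  →4  ↓24
  @2  [0,1]  acc 6  |  →1  ↓6
  @3  [0,1]  acc 6  |  →1  ↓6
OS [3×2] PE[0][1] across cycles:
  @0  [0,1]  acc 0  |  →0  ↓0
  @1  [0,1]  acc 24  |  →4  ↓6
  @2  [0,1]  acc 42  |  →2  ↓9
  @3  [0,1]  acc 96  |  →9  ↓6
RS [3×3] PE[0][1] across cycles:
  @0  [0,1]  acc 0  |  →0  ↓0
  @1  [0,1]  acc 28  |  →28  ↓2
  @2  [0,1]  acc 42  |  →42  ↓9
  @3  [0,1]  acc 0  |  →0  ↓0

dataflow = WS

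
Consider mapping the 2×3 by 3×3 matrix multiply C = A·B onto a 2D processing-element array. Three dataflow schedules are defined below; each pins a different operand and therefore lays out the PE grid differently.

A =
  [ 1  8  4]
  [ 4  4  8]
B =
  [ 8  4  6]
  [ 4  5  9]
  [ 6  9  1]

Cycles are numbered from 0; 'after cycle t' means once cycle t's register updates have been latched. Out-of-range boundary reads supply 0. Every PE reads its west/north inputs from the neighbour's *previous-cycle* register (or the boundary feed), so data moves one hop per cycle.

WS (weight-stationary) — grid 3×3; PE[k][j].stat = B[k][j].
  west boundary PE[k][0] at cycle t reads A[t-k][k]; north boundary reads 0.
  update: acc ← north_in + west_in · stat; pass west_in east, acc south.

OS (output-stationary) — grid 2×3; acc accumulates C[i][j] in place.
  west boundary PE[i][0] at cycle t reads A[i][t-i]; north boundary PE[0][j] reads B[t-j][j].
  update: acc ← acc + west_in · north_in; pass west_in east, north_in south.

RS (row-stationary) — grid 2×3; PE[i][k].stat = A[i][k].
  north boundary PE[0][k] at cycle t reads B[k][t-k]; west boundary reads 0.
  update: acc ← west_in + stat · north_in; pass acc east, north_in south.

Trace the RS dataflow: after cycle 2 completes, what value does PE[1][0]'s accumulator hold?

RS on a 2×3 grid — tracing PE[1][0] and its feeders:
  step 0 · PE0,0: acc=8; fwd→8 fwd↓8
  step 0 · PE1,0: acc=0; fwd→0 fwd↓0
  step 1 · PE0,0: acc=4; fwd→4 fwd↓4
  step 1 · PE1,0: acc=32; fwd→32 fwd↓8
  step 2 · PE0,0: acc=6; fwd→6 fwd↓6
  step 2 · PE1,0: acc=16; fwd→16 fwd↓4

PE[1][0].acc = 16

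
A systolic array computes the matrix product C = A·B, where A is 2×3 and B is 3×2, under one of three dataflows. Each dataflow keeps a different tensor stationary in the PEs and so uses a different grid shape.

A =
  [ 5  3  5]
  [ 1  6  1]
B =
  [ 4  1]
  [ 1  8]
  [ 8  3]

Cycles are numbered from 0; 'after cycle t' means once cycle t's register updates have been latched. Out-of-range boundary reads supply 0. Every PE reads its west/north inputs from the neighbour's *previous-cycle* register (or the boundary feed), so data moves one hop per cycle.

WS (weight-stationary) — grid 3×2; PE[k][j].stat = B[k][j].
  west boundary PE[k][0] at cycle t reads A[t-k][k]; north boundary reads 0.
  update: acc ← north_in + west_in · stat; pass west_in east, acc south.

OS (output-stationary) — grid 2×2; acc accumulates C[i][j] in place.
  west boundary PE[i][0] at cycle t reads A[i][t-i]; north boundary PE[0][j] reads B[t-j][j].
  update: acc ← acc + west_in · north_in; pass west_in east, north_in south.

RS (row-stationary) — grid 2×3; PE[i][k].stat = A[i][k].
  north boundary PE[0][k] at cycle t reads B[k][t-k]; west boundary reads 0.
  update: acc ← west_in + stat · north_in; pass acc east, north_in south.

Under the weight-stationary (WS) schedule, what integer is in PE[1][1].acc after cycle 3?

PE[1][1].acc = 49

WS 3×2: PE[1][1] cycle-by-cycle (with neighbour feeds):
  step 0 · PE0,1: acc=0; fwd→0 fwd↓0
  step 0 · PE1,0: acc=0; fwd→0 fwd↓0
  step 0 · PE1,1: acc=0; fwd→0 fwd↓0
  step 1 · PE0,1: acc=5; fwd→5 fwd↓5
  step 1 · PE1,0: acc=23; fwd→3 fwd↓23
  step 1 · PE1,1: acc=0; fwd→0 fwd↓0
  step 2 · PE0,1: acc=1; fwd→1 fwd↓1
  step 2 · PE1,0: acc=10; fwd→6 fwd↓10
  step 2 · PE1,1: acc=29; fwd→3 fwd↓29
  step 3 · PE0,1: acc=0; fwd→0 fwd↓0
  step 3 · PE1,0: acc=0; fwd→0 fwd↓0
  step 3 · PE1,1: acc=49; fwd→6 fwd↓49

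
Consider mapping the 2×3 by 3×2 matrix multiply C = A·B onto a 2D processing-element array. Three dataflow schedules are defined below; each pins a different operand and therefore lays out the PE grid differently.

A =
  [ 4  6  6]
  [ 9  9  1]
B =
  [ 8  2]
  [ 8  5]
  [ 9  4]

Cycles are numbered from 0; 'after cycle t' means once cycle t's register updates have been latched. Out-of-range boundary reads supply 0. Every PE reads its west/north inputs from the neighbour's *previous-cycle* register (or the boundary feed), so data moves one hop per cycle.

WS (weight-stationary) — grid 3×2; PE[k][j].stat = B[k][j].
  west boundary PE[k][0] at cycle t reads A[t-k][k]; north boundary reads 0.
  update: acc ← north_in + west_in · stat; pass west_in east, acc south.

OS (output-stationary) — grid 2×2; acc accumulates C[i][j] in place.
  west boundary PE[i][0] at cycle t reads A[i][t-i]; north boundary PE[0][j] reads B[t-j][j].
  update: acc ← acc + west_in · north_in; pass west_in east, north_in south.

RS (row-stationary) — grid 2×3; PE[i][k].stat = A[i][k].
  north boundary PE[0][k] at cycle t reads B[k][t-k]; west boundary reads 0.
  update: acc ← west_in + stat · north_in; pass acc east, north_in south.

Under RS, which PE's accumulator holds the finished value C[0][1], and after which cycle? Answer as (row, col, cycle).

(row, col, cycle) = (0, 2, 3)

RS: C[0][1] accumulates in PE[0][2]:
  after 0 — PE[0][2] acc=0, pass-E 0, pass-S 0
  after 1 — PE[0][2] acc=0, pass-E 0, pass-S 0
  after 2 — PE[0][2] acc=134, pass-E 134, pass-S 9
  after 3 — PE[0][2] acc=62, pass-E 62, pass-S 4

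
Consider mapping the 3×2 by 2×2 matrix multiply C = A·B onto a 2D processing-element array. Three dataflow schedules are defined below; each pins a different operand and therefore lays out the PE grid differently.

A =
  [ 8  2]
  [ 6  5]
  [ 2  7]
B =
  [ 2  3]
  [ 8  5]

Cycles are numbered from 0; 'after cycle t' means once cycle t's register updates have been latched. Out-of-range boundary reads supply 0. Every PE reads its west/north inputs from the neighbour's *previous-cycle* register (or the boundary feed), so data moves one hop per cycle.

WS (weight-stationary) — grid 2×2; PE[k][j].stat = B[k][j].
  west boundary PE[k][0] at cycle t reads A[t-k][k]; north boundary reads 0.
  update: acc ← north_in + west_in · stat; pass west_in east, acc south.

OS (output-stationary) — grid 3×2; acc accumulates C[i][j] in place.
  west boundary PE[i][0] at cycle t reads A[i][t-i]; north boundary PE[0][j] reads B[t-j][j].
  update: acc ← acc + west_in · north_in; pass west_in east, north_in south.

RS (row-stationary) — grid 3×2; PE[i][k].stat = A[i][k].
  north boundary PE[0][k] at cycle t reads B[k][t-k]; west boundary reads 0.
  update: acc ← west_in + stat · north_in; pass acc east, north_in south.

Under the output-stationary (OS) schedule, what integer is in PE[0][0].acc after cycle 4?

PE[0][0].acc = 32

Tracing OS — 3×2 array, target PE[0][0]:
  0: (0,0).acc=16  regs=<8,2>
  1: (0,0).acc=32  regs=<2,8>
  2: (0,0).acc=32  regs=<0,0>
  3: (0,0).acc=32  regs=<0,0>
  4: (0,0).acc=32  regs=<0,0>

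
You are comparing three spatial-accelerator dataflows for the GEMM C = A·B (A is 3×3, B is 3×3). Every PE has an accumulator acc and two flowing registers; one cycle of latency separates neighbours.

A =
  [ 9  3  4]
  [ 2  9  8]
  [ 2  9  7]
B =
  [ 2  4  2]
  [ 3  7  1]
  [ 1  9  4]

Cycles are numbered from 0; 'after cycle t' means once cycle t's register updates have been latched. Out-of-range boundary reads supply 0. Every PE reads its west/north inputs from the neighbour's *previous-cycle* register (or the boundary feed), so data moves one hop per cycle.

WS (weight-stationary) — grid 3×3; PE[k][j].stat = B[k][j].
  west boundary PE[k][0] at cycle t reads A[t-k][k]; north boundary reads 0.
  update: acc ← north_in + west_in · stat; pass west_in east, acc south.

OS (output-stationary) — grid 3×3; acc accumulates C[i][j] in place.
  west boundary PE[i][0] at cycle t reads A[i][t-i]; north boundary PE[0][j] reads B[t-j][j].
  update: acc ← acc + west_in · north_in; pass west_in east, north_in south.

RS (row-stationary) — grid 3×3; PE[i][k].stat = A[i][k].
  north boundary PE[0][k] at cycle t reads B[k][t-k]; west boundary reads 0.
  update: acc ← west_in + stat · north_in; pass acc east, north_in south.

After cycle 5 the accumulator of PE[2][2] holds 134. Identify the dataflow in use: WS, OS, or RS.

dataflow = RS

— WS: 3×3; PE[2][2] trace:
  cycle 0: PE[2][2] → acc 0, east 0, south 0
  cycle 1: PE[2][2] → acc 0, east 0, south 0
  cycle 2: PE[2][2] → acc 0, east 0, south 0
  cycle 3: PE[2][2] → acc 0, east 0, south 0
  cycle 4: PE[2][2] → acc 37, east 4, south 37
  cycle 5: PE[2][2] → acc 45, east 8, south 45
— OS: 3×3; PE[2][2] trace:
  cycle 0: PE[2][2] → acc 0, east 0, south 0
  cycle 1: PE[2][2] → acc 0, east 0, south 0
  cycle 2: PE[2][2] → acc 0, east 0, south 0
  cycle 3: PE[2][2] → acc 0, east 0, south 0
  cycle 4: PE[2][2] → acc 4, east 2, south 2
  cycle 5: PE[2][2] → acc 13, east 9, south 1
— RS: 3×3; PE[2][2] trace:
  cycle 0: PE[2][2] → acc 0, east 0, south 0
  cycle 1: PE[2][2] → acc 0, east 0, south 0
  cycle 2: PE[2][2] → acc 0, east 0, south 0
  cycle 3: PE[2][2] → acc 0, east 0, south 0
  cycle 4: PE[2][2] → acc 38, east 38, south 1
  cycle 5: PE[2][2] → acc 134, east 134, south 9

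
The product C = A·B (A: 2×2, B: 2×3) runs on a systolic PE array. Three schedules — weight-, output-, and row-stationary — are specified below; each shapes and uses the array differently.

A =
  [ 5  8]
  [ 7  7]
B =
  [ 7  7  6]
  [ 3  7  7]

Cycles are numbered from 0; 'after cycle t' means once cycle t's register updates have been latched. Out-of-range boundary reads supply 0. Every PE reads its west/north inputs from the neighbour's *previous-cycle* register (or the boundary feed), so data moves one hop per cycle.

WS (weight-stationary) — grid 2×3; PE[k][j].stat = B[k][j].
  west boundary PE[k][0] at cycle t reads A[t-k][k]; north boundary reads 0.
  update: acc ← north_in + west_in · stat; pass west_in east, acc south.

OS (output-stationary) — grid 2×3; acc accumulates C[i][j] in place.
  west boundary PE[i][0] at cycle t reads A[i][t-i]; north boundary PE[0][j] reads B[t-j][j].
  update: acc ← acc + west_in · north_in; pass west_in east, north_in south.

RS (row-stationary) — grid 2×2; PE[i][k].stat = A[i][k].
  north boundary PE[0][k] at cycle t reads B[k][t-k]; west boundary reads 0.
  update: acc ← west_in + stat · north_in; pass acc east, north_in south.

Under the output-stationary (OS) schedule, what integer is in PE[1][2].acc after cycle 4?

PE[1][2].acc = 91

Tracing OS — 2×3 array, target PE[1][2]:
  [0] (0,2) acc=0 (h:0 v:0)
  [0] (1,1) acc=0 (h:0 v:0)
  [0] (1,2) acc=0 (h:0 v:0)
  [1] (0,2) acc=0 (h:0 v:0)
  [1] (1,1) acc=0 (h:0 v:0)
  [1] (1,2) acc=0 (h:0 v:0)
  [2] (0,2) acc=30 (h:5 v:6)
  [2] (1,1) acc=49 (h:7 v:7)
  [2] (1,2) acc=0 (h:0 v:0)
  [3] (0,2) acc=86 (h:8 v:7)
  [3] (1,1) acc=98 (h:7 v:7)
  [3] (1,2) acc=42 (h:7 v:6)
  [4] (0,2) acc=86 (h:0 v:0)
  [4] (1,1) acc=98 (h:0 v:0)
  [4] (1,2) acc=91 (h:7 v:7)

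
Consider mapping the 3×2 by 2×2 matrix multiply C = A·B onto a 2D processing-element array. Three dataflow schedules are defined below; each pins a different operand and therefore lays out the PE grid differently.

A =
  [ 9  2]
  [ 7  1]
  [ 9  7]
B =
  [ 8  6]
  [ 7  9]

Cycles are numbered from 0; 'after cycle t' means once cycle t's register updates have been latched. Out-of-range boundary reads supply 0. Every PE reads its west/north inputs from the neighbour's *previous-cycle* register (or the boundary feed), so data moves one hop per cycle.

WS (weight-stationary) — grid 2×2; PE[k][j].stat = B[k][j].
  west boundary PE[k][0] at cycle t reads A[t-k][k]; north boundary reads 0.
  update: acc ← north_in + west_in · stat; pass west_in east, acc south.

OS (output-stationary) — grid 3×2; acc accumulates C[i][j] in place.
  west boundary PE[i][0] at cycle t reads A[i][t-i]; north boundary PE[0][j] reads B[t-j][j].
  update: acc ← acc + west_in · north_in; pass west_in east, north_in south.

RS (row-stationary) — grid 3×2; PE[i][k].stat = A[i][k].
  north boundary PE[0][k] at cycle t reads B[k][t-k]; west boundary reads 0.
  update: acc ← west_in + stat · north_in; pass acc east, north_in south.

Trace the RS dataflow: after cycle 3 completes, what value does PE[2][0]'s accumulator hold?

PE[2][0].acc = 54

RS on a 3×2 grid — tracing PE[2][0] and its feeders:
  t=0 PE[1][0]: acc=0 h=0 v=0
  t=0 PE[2][0]: acc=0 h=0 v=0
  t=1 PE[1][0]: acc=56 h=56 v=8
  t=1 PE[2][0]: acc=0 h=0 v=0
  t=2 PE[1][0]: acc=42 h=42 v=6
  t=2 PE[2][0]: acc=72 h=72 v=8
  t=3 PE[1][0]: acc=0 h=0 v=0
  t=3 PE[2][0]: acc=54 h=54 v=6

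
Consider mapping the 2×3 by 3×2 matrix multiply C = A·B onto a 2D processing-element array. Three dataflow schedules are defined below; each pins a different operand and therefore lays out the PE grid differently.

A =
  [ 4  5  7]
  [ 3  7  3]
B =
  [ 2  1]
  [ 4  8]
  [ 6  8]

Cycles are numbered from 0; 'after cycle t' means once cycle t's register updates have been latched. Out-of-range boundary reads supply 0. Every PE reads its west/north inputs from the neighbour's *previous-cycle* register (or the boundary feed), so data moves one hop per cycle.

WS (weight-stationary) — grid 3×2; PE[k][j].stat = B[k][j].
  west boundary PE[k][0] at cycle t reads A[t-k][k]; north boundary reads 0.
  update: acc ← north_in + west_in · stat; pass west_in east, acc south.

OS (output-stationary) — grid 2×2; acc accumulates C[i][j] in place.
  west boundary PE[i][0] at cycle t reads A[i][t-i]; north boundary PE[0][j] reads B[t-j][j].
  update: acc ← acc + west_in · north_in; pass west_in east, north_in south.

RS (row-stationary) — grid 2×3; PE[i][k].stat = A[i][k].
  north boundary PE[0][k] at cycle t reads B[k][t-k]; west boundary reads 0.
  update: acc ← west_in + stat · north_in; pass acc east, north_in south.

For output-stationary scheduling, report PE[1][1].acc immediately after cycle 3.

PE[1][1].acc = 59

OS (2×2). Following PE[1][1] plus its west/north inputs:
  t=0 PE[0][1]: acc=0 h=0 v=0
  t=0 PE[1][0]: acc=0 h=0 v=0
  t=0 PE[1][1]: acc=0 h=0 v=0
  t=1 PE[0][1]: acc=4 h=4 v=1
  t=1 PE[1][0]: acc=6 h=3 v=2
  t=1 PE[1][1]: acc=0 h=0 v=0
  t=2 PE[0][1]: acc=44 h=5 v=8
  t=2 PE[1][0]: acc=34 h=7 v=4
  t=2 PE[1][1]: acc=3 h=3 v=1
  t=3 PE[0][1]: acc=100 h=7 v=8
  t=3 PE[1][0]: acc=52 h=3 v=6
  t=3 PE[1][1]: acc=59 h=7 v=8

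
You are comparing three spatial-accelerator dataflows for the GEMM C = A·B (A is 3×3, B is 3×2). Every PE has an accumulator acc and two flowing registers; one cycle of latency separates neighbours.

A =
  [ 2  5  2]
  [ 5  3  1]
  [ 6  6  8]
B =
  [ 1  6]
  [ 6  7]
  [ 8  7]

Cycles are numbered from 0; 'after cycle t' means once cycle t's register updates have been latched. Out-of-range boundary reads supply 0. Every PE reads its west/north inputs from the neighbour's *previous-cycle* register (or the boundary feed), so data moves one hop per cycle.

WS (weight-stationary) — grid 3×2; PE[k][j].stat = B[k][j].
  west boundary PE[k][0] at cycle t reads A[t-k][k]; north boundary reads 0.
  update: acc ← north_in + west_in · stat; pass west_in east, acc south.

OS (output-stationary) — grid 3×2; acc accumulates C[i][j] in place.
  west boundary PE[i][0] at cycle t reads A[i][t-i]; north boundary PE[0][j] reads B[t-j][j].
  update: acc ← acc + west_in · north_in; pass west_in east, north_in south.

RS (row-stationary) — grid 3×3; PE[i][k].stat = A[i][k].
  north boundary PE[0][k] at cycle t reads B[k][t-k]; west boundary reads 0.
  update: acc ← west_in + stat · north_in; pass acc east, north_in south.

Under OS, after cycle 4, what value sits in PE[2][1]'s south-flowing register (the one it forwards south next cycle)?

OS (3×2). Following PE[2][1] plus its west/north inputs:
  after 0 — PE[1][1] acc=0, pass-E 0, pass-S 0
  after 0 — PE[2][0] acc=0, pass-E 0, pass-S 0
  after 0 — PE[2][1] acc=0, pass-E 0, pass-S 0
  after 1 — PE[1][1] acc=0, pass-E 0, pass-S 0
  after 1 — PE[2][0] acc=0, pass-E 0, pass-S 0
  after 1 — PE[2][1] acc=0, pass-E 0, pass-S 0
  after 2 — PE[1][1] acc=30, pass-E 5, pass-S 6
  after 2 — PE[2][0] acc=6, pass-E 6, pass-S 1
  after 2 — PE[2][1] acc=0, pass-E 0, pass-S 0
  after 3 — PE[1][1] acc=51, pass-E 3, pass-S 7
  after 3 — PE[2][0] acc=42, pass-E 6, pass-S 6
  after 3 — PE[2][1] acc=36, pass-E 6, pass-S 6
  after 4 — PE[1][1] acc=58, pass-E 1, pass-S 7
  after 4 — PE[2][0] acc=106, pass-E 8, pass-S 8
  after 4 — PE[2][1] acc=78, pass-E 6, pass-S 7

register = 7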